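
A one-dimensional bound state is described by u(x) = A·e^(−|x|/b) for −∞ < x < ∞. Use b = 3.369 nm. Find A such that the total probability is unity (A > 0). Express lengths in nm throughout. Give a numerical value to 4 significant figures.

A ≈ 0.5448 nm^(-1/2)

The normalization condition is ∫|u|² dx = 1 from −∞ to ∞.
Carrying out the integral gives A² · b.
Hence A² = 1/[b].
Plugging in b = 3.369 yields A = 0.54482.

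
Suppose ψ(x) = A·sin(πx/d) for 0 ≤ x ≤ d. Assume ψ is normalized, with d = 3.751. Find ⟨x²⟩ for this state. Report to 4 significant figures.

By definition ⟨x²⟩ = ∫ x^2 |ψ(x)|² dx.
Using sin²θ = (1 − cos 2θ)/2, the ratio of the moment integral to the normalization integral gives ⟨x²⟩ = -d^2/(2·π^2) + d^2/3.
With d = 3.751, ⟨x^2⟩ = 3.9772.

⟨x^2⟩ ≈ 3.977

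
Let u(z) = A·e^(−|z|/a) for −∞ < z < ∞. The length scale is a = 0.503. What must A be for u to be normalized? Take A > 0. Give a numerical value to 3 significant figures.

Normalization requires ∫|u|² dz = 1, integrated from −∞ to ∞.
Carrying out the integral gives A² · a.
Setting this equal to 1 gives A² = 1/(a).
Substituting a = 0.503 gives A² = 1.988, so A = 1.410.

A ≈ 1.41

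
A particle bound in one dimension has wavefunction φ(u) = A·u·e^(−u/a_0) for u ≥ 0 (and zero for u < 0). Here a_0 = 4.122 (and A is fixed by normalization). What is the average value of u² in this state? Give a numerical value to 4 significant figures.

By definition ⟨u²⟩ = ∫ u^2 |φ(u)|² du.
Evaluating both integrals, ⟨u²⟩ = 3·a_0^2.
With a_0 = 4.122, ⟨u^2⟩ = 50.973.

⟨u^2⟩ ≈ 50.97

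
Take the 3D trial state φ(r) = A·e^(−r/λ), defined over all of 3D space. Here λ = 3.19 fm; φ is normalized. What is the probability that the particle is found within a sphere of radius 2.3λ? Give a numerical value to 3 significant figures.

P ≈ 0.837

With dV = 4πr²dr, the probability is ∫|φ|² dV over r ≤ 2.3λ.
A² is fixed by ∫₀^∞ 4πr²|φ|² dr = 1, i.e. A² = (π·λ^3)^(−1).
Substituting u = r/λ, A², 4π and the length scale all cancel in the ratio: P = ∫_{0}^{2.3} u^2·e^(-2·u) du / ∫_{0}^{∞} u^2·e^(-2·u) du.
An antiderivative of u^2·e^(-2·u) is -(2·u^2 + 2·u + 1)·e^(-2·u)/4; evaluating from 0 to 2.3 gives 1/4 - 809·e^(-23/5)/200, while the full integral is 1/4.
This evaluates to P = 0.8374.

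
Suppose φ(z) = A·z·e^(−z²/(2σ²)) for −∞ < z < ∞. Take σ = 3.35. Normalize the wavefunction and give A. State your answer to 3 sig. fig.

A ≈ 0.173

We need A² ∫|f|² dz = 1, taking the integral from −∞ to ∞.
Differentiating ∫e^(−αz²) dz = √(π/α) under α to get the higher moments, carrying out the integral gives A² · √(π)·σ^3/2.
Setting this equal to 1 gives A² = 1/(√(π)·σ^3/2).
Plugging in σ = 3.35 yields A = 0.1732.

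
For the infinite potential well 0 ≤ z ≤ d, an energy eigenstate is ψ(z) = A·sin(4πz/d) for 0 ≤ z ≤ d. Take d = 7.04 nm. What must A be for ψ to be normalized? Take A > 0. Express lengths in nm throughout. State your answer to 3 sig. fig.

A ≈ 0.533 nm^(-1/2)

The normalization condition is ∫|ψ|² dz = 1 from 0 to d.
Using sin²θ = (1 − cos 2θ)/2, the integral (without the A² prefactor) comes out to d/2.
Hence A² = 1/[d/2].
Plugging in d = 7.04 yields A = 0.5330.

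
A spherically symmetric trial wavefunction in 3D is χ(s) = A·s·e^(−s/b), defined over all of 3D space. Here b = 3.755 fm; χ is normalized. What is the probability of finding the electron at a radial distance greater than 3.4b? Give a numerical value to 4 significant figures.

Integrate the radial probability density 4πs²|χ|² over s > 3.4b.
The full normalization integral is A²·[3·π·b^5] = 1, fixing A².
Let u = s/b; then A², 4π and the length scale all cancel, so P = ∫_{3.4}^{∞} u^4·e^(-2·u) du ÷ ∫_{0}^{∞} u^4·e^(-2·u) du.
Using ∫ u^4·e^(-2·u) du = -(u^4/2 + u^3 + 3·u^2/2 + 3·u/2 + 3/4)·e^(-2·u), the numerator is ≈ 0.144023 and the denominator is 3/4.
This evaluates to P = 0.19203.

P ≈ 0.1920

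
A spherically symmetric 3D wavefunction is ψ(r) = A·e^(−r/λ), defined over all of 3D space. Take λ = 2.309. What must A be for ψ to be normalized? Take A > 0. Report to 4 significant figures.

The normalization condition is ∫|ψ|² 4πr² dr = 1 from 0 to ∞.
In 3D with spherical symmetry the volume element is 4πr² dr.
Using ∫₀^∞ rⁿ e^(−αr) dr = n!/αⁿ⁺¹, the integral (without the A² prefactor) comes out to π·λ^3.
So A² = (π·λ^3)^(−1).
With λ = 2.309: A² = 0.025857 and A = 0.16080.

A ≈ 0.1608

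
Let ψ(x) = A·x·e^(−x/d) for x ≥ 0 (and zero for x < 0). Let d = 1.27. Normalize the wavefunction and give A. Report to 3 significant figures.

A ≈ 1.40

Normalization requires ∫|ψ|² dx = 1, integrated from 0 to ∞.
With ψ = A·x·e^(−x/d), the integral evaluates to A²·[d^3/4].
Hence A² = 1/[d^3/4].
Plugging in d = 1.27 yields A = 1.397.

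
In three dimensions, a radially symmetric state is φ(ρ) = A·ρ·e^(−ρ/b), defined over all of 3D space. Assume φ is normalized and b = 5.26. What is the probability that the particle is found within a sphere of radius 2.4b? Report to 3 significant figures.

P = ∫ |φ|² 4πρ² dρ over ρ ≤ 2.4b.
A² is fixed by ∫₀^∞ 4πρ²|φ|² dρ = 1, i.e. A² = (3·π·b^5)^(−1).
Let u = ρ/b; then A², 4π and the length scale all cancel, so P = ∫_{0}^{2.4} u^4·e^(-2·u) du ÷ ∫_{0}^{∞} u^4·e^(-2·u) du.
With ∫ u^4·e^(-2·u) du = -(u^4/2 + u^3 + 3·u^2/2 + 3·u/2 + 3/4)·e^(-2·u) + C, the region integral is ≈ 0.39281 and the full one is 3/4.
Taking the ratio yields P = 0.5237.

P ≈ 0.524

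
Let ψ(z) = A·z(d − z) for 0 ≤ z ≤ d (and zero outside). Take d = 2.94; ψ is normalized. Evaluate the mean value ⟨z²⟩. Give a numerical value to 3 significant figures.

⟨z²⟩ = ∫ z^2 |ψ|² dz over the full domain.
The ratio of the moment integral to the normalization integral gives ⟨z²⟩ = 2·d^2/7.
With d = 2.94, ⟨z^2⟩ = 2.470.

⟨z^2⟩ ≈ 2.47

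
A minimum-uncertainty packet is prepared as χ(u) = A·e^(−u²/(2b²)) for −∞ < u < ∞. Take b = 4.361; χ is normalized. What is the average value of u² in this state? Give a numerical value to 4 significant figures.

⟨u^2⟩ ≈ 9.509

⟨u²⟩ = ∫ u^2 |χ|² du over the full domain.
Since the A² factors cancel between numerator and denominator, ⟨u²⟩ = b^2/2.
With b = 4.361, ⟨u^2⟩ = 9.5092.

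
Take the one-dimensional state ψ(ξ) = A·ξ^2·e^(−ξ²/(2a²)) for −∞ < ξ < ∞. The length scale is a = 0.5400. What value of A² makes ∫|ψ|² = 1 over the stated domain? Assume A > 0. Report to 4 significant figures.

A^2 ≈ 16.38

Normalization requires ∫|ψ|² dξ = 1, integrated from −∞ to ∞.
∫|ψ|² dξ = A²·(3·√(π)·a^5/4).
Hence A² = 1/[3·√(π)·a^5/4].
Substituting a = 0.5400 gives A² = 16.383, so A = 4.0476.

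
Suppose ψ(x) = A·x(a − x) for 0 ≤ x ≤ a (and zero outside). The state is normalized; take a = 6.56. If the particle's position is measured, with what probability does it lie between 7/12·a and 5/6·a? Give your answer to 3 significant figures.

P ≈ 0.311

|ψ|² is the probability density, so P = ∫_{7/12·a}^{5/6·a} |ψ|² dx.
With A² fixed by ∫|ψ|² = 1, i.e. A² = (a^5/30)^(−1), substitute and integrate.
Substituting u = x/a, A² and the length scale cancel in the ratio: P = ∫_{7/12}^{5/6} u^2·(1 - u)^2 du / ∫_{0}^{1} u^2·(1 - u)^2 du.
With ∫ u^2·(1 - u)^2 du = u^3·(6·u^2 - 15·u + 10)/30 + C, the region integral is ≈ 0.010371 and the full one is 1/30.
The result is P = 0.3111.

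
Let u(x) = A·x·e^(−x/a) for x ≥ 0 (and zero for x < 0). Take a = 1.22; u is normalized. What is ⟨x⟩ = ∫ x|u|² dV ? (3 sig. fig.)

⟨x⟩ ≈ 1.83

The expectation value is the |u|²-weighted average of x: ∫ x|u|² dx.
Recall ∫₀^∞ x^m e^(−x/β) dx = m!·β^(m+1), since the A² factors cancel between numerator and denominator, ⟨x⟩ = 3·a/2.
Putting a = 1.22 gives 1.830.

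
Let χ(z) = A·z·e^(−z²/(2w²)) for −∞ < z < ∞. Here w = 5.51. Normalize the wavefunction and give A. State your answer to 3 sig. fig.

Normalization requires ∫|χ|² dz = 1, integrated from −∞ to ∞.
With ∫_{−∞}^{∞} z^(2m) e^(−αz²) dz = (2m−1)!!·√π / (2^m α^(m+1/2)), with χ = A·z·e^(−z²/(2w²)), the integral evaluates to A²·[√(π)·w^3/2].
Plugging in w = 5.51 yields A = 0.08213.

A ≈ 0.0821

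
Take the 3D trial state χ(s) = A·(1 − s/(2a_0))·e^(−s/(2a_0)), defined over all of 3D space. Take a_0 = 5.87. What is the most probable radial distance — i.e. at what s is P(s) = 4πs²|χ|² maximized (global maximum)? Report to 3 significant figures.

s ≈ 30.7

The maximum of P(s) = 4πs²|χ|² occurs where its derivative vanishes.
This gives s = a_0·(√(5) + 3).
With a_0 = 5.87, the most probable radial distance is 30.74.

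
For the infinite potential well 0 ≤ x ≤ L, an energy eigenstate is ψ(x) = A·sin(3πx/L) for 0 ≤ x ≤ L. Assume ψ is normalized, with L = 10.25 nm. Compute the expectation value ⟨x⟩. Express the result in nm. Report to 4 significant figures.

⟨x⟩ = ∫ x |ψ|² dx over the full domain.
With ∫₀^L sin²(nπx/L) dx = L/2, the ratio of the moment integral to the normalization integral gives ⟨x⟩ = L/2.
With L = 10.25, ⟨x⟩ = 5.1250.

⟨x⟩ ≈ 5.125 nm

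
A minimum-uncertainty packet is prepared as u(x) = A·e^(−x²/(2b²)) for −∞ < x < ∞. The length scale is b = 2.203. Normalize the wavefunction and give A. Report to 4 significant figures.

A ≈ 0.5061

Normalization requires ∫|u|² dx = 1, integrated from −∞ to ∞.
Using the Gaussian integral ∫_{−∞}^{∞} e^(−αx²) dx = √(π/α), the integral (without the A² prefactor) comes out to √(π)·b.
Setting this equal to 1 gives A² = 1/(√(π)·b).
With b = 2.203: A² = 0.25610 and A = 0.50606.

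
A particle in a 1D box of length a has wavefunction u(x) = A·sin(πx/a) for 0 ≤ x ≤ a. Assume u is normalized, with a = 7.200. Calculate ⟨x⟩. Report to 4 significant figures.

⟨x⟩ ≈ 3.600

⟨x⟩ = ∫ x |u|² dx over the full domain.
Using sin²θ = (1 − cos 2θ)/2, since the A² factors cancel between numerator and denominator, ⟨x⟩ = a/2.
With a = 7.200, ⟨x⟩ = 3.6000.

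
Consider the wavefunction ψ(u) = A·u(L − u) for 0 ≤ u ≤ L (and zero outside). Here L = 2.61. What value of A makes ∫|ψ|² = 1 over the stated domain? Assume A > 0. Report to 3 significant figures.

We need A² ∫|f|² du = 1, taking the integral from 0 to L.
Expanding the polynomial and integrating term by term, ∫|ψ|² du = A²·(L^5/30).
Setting this equal to 1 gives A² = 1/(L^5/30).
With L = 2.61: A² = 0.2477 and A = 0.4977.

A ≈ 0.498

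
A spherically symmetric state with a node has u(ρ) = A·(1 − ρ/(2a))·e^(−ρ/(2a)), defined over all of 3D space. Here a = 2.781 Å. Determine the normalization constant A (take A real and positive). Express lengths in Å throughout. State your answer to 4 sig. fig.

A ≈ 0.04301 Å^(-3/2)

Require ∫ |u|² 4πρ² dρ = 1 over the whole domain.
The angular integral contributes 4π, leaving ∫₀^∞ ρ²|u|² dρ.
Recall ∫₀^∞ ρ^m e^(−ρ/β) dρ = m!·β^(m+1), ∫|u|² 4πρ² dρ = A²·(8·π·a^3).
Substituting a = 2.781 gives A² = 0.0018499, so A = 0.043011.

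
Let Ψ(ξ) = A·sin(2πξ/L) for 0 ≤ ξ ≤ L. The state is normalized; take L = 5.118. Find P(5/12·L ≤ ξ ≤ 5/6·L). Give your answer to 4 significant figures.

P ≈ 0.4167

The probability is P = ∫ |Ψ|² dξ over [5/12·L, 5/6·L].
Since A² = 1/(L/2), this is the region integral divided by the full normalization integral.
In terms of u = ξ/L (A² and the length scale cancel between numerator and denominator), P = [∫_{5/12}^{5/6} sin(2·π·u)^2 du] / [∫_{0}^{1} sin(2·π·u)^2 du].
Using ∫ sin(2·π·u)^2 du = u/2 - sin(4·π·u)/(8·π), the numerator is 5/24 and the denominator is 1/2.
Taking the ratio, P = 5/12.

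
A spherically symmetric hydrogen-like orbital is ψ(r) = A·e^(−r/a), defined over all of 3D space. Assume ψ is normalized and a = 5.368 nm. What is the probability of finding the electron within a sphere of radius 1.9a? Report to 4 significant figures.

P ≈ 0.7311

P = ∫ |ψ|² 4πr² dr over r ≤ 1.9a.
Normalization gives A² = 1/(π·a^3).
Substituting u = r/a, A², 4π and the length scale all cancel in the ratio: P = ∫_{0}^{1.9} u^2·e^(-2·u) du / ∫_{0}^{∞} u^2·e^(-2·u) du.
With ∫ u^2·e^(-2·u) du = -(2·u^2 + 2·u + 1)·e^(-2·u)/4 + C, the region integral is 1/4 - 601·e^(-19/5)/200 and the full one is 1/4.
This evaluates to P = 0.73110.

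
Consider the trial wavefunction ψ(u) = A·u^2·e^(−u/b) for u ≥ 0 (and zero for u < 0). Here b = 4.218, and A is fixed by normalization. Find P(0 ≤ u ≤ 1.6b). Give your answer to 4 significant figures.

P = ∫_{0}^{1.6b} |ψ(u)|² du.
With A² fixed by ∫|ψ|² = 1, i.e. A² = (3·b^5/4)^(−1), substitute and integrate.
Let t = u/b; then A² and the length scale cancel, so P = ∫_{0}^{1.6} t^4·e^(-2·t) dt ÷ ∫_{0}^{∞} t^4·e^(-2·t) dt.
With ∫ t^4·e^(-2·t) dt = -(t^4/2 + t^3 + 3·t^2/2 + 3·t/2 + 3/4)·e^(-2·t) + C, the region integral is ≈ 0.164541 and the full one is 3/4.
Taking the ratio, P = 0.21939.

P ≈ 0.2194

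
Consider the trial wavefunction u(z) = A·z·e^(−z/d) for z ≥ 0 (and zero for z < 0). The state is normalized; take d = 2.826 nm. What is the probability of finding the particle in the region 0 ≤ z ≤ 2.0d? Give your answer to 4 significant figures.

P ≈ 0.7619

P = ∫_{0}^{2.0d} |u(z)|² dz.
The normalization integral ∫|u|²dz over the whole domain equals d^3/4·A², and A² cancels in the ratio.
Substituting t = z/d, A² and the length scale cancel in the ratio: P = ∫_{0}^{2.0} t^2·e^(-2·t) dt / ∫_{0}^{∞} t^2·e^(-2·t) dt.
Using ∫ t^2·e^(-2·t) dt = -(2·t^2 + 2·t + 1)·e^(-2·t)/4, the numerator is 1/4 - 13·e^(-4)/4 and the denominator is 1/4.
Evaluating gives P = 0.76190.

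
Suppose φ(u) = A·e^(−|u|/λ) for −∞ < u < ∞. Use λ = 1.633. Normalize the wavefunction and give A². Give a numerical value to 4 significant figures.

We need A² ∫|f|² du = 1, taking the integral from −∞ to ∞.
Recall ∫₀^∞ u^m e^(−u/β) du = m!·β^(m+1), ∫|φ|² du = A²·(λ).
So A² = (λ)^(−1).
Substituting λ = 1.633 gives A² = 0.61237, so A = 0.78254.

A^2 ≈ 0.6124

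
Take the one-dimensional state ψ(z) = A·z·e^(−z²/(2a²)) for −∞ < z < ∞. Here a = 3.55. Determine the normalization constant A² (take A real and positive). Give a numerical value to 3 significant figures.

A^2 ≈ 0.0252

The normalization condition is ∫|ψ|² dz = 1 from −∞ to ∞.
∫|ψ|² dz = A²·(√(π)·a^3/2).
So A² = (√(π)·a^3/2)^(−1).
Substituting a = 3.55 gives A² = 0.02522, so A = 0.1588.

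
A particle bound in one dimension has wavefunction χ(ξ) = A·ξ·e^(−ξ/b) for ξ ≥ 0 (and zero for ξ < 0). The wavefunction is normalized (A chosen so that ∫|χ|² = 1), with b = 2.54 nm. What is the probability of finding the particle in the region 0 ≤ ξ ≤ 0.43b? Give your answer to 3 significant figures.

P ≈ 0.0564

P = ∫_{0}^{0.43b} |χ(ξ)|² dξ.
Since A² = 1/(b^3/4), this is the region integral divided by the full normalization integral.
In terms of u = ξ/b (A² and the length scale cancel between numerator and denominator), P = [∫_{0}^{0.43} u^2·e^(-2·u) du] / [∫_{0}^{∞} u^2·e^(-2·u) du].
With ∫ u^2·e^(-2·u) du = -(2·u^2 + 2·u + 1)·e^(-2·u)/4 + C, the region integral is ≈ 0.014108 and the full one is 1/4.
This works out to P = 0.05643.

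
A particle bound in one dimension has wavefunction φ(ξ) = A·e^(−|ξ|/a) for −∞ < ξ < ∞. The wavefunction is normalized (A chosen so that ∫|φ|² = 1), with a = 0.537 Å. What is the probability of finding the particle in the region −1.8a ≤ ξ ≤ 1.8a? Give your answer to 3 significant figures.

P ≈ 0.973

The probability is P = ∫ |φ|² dξ over [−1.8a, 1.8a].
The normalization integral ∫|φ|²dξ over the whole domain equals a·A², and A² cancels in the ratio.
Both integrals are even about ξ = 0, so only the ξ ≥ 0 halves are needed (the factors of 2 cancel). In terms of u = ξ/a (A² and the length scale cancel between numerator and denominator), P = [∫_{0}^{1.8} e^(-2·u) du] / [∫_{0}^{∞} e^(-2·u) du].
An antiderivative of e^(-2·u) is -e^(-2·u)/2; evaluating from 0 to 1.8 gives 1/2 - e^(-18/5)/2, while the full integral is 1/2.
Taking the ratio, P = 0.9727.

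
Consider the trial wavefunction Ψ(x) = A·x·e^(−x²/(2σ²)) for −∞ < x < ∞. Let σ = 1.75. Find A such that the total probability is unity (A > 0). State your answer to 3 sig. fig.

Require ∫ |Ψ|² dx = 1 over the whole domain.
Differentiating ∫e^(−αx²) dx = √(π/α) under α to get the higher moments, carrying out the integral gives A² · √(π)·σ^3/2.
Plugging in σ = 1.75 yields A = 0.4588.

A ≈ 0.459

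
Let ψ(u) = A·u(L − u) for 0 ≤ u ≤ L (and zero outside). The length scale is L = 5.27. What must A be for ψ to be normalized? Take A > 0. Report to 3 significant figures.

Require ∫ |ψ|² du = 1 over the whole domain.
Carrying out the integral gives A² · L^5/30.
So A² = (L^5/30)^(−1).
Substituting L = 5.27 gives A² = 0.007380, so A = 0.08591.

A ≈ 0.0859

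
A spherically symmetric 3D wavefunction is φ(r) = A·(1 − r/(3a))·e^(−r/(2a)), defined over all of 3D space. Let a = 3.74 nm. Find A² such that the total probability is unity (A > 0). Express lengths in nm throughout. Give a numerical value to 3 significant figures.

Normalization requires ∫|φ|² 4πr² dr = 1, integrated from 0 to ∞.
In 3D with spherical symmetry the volume element is 4πr² dr.
∫|φ|² 4πr² dr = A²·(8·π·a^3/3).
Setting this equal to 1 gives A² = 1/(8·π·a^3/3).
Plugging in a = 3.74 yields A = 0.04777.

A^2 ≈ 0.00228 nm^(-3)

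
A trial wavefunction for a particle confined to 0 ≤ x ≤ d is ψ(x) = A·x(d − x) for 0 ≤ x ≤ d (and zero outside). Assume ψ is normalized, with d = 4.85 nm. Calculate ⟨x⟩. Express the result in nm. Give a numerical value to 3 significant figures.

⟨x⟩ ≈ 2.43 nm

By definition ⟨x⟩ = ∫ x |ψ(x)|² dx.
Since the A² factors cancel between numerator and denominator, ⟨x⟩ = d/2.
With d = 4.85, ⟨x⟩ = 2.425.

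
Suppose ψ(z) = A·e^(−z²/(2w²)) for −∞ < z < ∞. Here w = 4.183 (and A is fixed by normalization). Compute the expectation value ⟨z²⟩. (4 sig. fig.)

⟨z^2⟩ ≈ 8.749

By definition ⟨z²⟩ = ∫ z^2 |ψ(z)|² dz.
Using the Gaussian integral ∫_{−∞}^{∞} e^(−αz²) dz = √(π/α), the ratio of the moment integral to the normalization integral gives ⟨z²⟩ = w^2/2.
Putting w = 4.183 gives 8.7487.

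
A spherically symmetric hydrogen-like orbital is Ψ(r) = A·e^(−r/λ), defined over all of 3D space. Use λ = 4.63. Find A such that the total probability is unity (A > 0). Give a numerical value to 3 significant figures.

We need A² ∫|f|² 4πr² dr = 1, taking the integral from 0 to ∞.
In 3D with spherical symmetry the volume element is 4πr² dr.
With ∫₀^∞ r^2 e^(−αr) dr = 2!/α^3, the integral (without the A² prefactor) comes out to π·λ^3.
Hence A² = 1/[π·λ^3].
With λ = 4.63: A² = 0.003207 and A = 0.05663.

A ≈ 0.0566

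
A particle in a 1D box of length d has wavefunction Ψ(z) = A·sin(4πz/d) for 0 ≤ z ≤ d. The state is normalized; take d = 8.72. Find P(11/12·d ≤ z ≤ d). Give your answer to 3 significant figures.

The probability is P = ∫ |Ψ|² dz over [11/12·d, d].
With A² fixed by ∫|Ψ|² = 1, i.e. A² = (d/2)^(−1), substitute and integrate.
Substituting u = z/d, A² and the length scale cancel in the ratio: P = ∫_{11/12}^{1} sin(4·π·u)^2 du / ∫_{0}^{1} sin(4·π·u)^2 du.
An antiderivative of sin(4·π·u)^2 is u/2 - sin(4·π·u)·cos(4·π·u)/(8·π); evaluating from 11/12 to 1 gives -√(3)/(32·π) + 1/24, while the full integral is 1/2.
Evaluating gives P = (-√(3)/16 + π/12)/π.

P ≈ 0.0489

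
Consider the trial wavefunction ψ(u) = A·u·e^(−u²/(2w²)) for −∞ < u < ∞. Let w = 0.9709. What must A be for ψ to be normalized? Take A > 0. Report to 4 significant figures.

We need A² ∫|f|² du = 1, taking the integral from −∞ to ∞.
The integral (without the A² prefactor) comes out to √(π)·w^3/2.
So A² = (√(π)·w^3/2)^(−1).
With w = 0.9709: A² = 1.2329 and A = 1.1104.

A ≈ 1.110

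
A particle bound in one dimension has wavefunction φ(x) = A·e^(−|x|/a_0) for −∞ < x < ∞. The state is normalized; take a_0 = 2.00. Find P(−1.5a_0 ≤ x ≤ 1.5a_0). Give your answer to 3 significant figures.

|φ|² is the probability density, so P = ∫_{−1.5a_0}^{1.5a_0} |φ|² dx.
With A² fixed by ∫|φ|² = 1, i.e. A² = (a_0)^(−1), substitute and integrate.
Both integrals are even about x = 0, so only the x ≥ 0 halves are needed (the factors of 2 cancel). Let u = x/a_0; then A² and the length scale cancel, so P = ∫_{0}^{1.5} e^(-2·u) du ÷ ∫_{0}^{∞} e^(-2·u) du.
An antiderivative of e^(-2·u) is -e^(-2·u)/2; evaluating from 0 to 1.5 gives 1/2 - e^(-3)/2, while the full integral is 1/2.
Taking the ratio, P = 0.9502.

P ≈ 0.950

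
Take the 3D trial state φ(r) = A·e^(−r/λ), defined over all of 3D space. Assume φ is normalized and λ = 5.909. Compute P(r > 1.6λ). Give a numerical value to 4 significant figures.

Integrate the radial probability density 4πr²|φ|² over r > 1.6λ.
The full normalization integral is A²·[π·λ^3] = 1, fixing A².
In terms of u = r/λ (A², 4π and the length scale all cancel between numerator and denominator), P = [∫_{1.6}^{∞} u^2·e^(-2·u) du] / [∫_{0}^{∞} u^2·e^(-2·u) du].
With ∫ u^2·e^(-2·u) du = -(2·u^2 + 2·u + 1)·e^(-2·u)/4 + C, the region integral is 233·e^(-16/5)/100 and the full one is 1/4.
The region integral divided by the full integral gives P = 0.37990.

P ≈ 0.3799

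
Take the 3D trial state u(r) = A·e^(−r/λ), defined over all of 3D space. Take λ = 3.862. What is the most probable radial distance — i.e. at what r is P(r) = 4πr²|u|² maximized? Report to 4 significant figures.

r ≈ 3.862

Differentiate P(r) = 4πr²|u|² with respect to r and set to zero.
Solving yields r = λ.
With λ = 3.862, the most probable radial distance is 3.8620.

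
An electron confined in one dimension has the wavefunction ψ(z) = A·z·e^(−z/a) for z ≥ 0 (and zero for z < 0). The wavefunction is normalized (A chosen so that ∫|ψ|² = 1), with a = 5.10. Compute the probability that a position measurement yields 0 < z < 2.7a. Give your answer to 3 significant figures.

P ≈ 0.905

|ψ|² is the probability density, so P = ∫_{0}^{2.7a} |ψ|² dz.
The normalization integral ∫|ψ|²dz over the whole domain equals a^3/4·A², and A² cancels in the ratio.
Substituting u = z/a, A² and the length scale cancel in the ratio: P = ∫_{0}^{2.7} u^2·e^(-2·u) du / ∫_{0}^{∞} u^2·e^(-2·u) du.
Using ∫ u^2·e^(-2·u) du = -(2·u^2 + 2·u + 1)·e^(-2·u)/4, the numerator is 1/4 - 1049·e^(-27/5)/200 and the denominator is 1/4.
Evaluating gives P = 0.9052.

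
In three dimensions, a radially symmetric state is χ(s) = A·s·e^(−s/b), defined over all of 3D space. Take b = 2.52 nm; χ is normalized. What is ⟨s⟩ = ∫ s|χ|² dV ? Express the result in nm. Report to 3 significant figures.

⟨s⟩ ≈ 6.30 nm

⟨s⟩ = ∫ s |χ|² 4πs² ds over the full domain.
Using ∫₀^∞ sⁿ e^(−αs) ds = n!/αⁿ⁺¹, since the A² factors cancel between numerator and denominator, ⟨s⟩ = 5·b/2.
Putting b = 2.52 gives 6.300.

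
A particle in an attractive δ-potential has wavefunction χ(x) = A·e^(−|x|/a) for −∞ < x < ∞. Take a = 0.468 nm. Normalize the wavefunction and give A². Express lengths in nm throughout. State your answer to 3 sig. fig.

A^2 ≈ 2.14 nm^(-1)

Normalization requires ∫|χ|² dx = 1, integrated from −∞ to ∞.
With ∫₀^∞ x^0 e^(−αx) dx = 0!/α^1, with χ = A·e^(−|x|/a), the integral evaluates to A²·[a].
So A² = (a)^(−1).
Substituting a = 0.468 gives A² = 2.137, so A = 1.462.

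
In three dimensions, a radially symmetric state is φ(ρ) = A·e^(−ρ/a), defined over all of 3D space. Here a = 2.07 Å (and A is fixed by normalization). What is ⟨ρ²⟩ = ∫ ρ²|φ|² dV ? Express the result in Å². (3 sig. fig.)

⟨ρ^2⟩ ≈ 12.9 Å^2

⟨ρ²⟩ = ∫ ρ^2 |φ|² 4πρ² dρ over the full domain.
Recall ∫₀^∞ ρ^m e^(−ρ/β) dρ = m!·β^(m+1), evaluating both integrals, ⟨ρ²⟩ = 3·a^2.
Putting a = 2.07 gives 12.85.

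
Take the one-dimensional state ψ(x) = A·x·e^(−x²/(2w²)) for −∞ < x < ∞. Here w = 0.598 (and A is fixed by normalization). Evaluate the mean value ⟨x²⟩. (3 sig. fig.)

⟨x²⟩ = ∫ x^2 |ψ|² dx over the full domain.
With ∫_{−∞}^{∞} x^(2m) e^(−αx²) dx = (2m−1)!!·√π / (2^m α^(m+1/2)), since the A² factors cancel between numerator and denominator, ⟨x²⟩ = 3·w^2/2.
Putting w = 0.598 gives 0.5364.

⟨x^2⟩ ≈ 0.536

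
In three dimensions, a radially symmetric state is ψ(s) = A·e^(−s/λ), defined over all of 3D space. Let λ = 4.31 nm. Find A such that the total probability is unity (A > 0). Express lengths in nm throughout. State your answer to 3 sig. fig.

Normalization requires ∫|ψ|² 4πs² ds = 1, integrated from 0 to ∞.
The angular integral contributes 4π, leaving ∫₀^∞ s²|ψ|² ds.
The integral (without the A² prefactor) comes out to π·λ^3.
Setting this equal to 1 gives A² = 1/(π·λ^3).
Substituting λ = 4.31 gives A² = 0.003976, so A = 0.06305.

A ≈ 0.0631 nm^(-3/2)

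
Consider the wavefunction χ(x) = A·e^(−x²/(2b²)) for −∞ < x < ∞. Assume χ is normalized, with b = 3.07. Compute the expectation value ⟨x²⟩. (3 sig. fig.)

By definition ⟨x²⟩ = ∫ x^2 |χ(x)|² dx.
With ∫_{−∞}^{∞} x^(2m) e^(−αx²) dx = (2m−1)!!·√π / (2^m α^(m+1/2)), evaluating both integrals, ⟨x²⟩ = b^2/2.
With b = 3.07, ⟨x^2⟩ = 4.712.

⟨x^2⟩ ≈ 4.71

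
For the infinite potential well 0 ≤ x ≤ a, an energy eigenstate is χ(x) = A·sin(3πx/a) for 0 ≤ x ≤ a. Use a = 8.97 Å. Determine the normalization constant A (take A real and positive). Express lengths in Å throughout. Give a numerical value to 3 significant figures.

A ≈ 0.472 Å^(-1/2)

Normalization requires ∫|χ|² dx = 1, integrated from 0 to a.
With χ = A·sin(3πx/a), the integral evaluates to A²·[a/2].
Setting this equal to 1 gives A² = 1/(a/2).
Plugging in a = 8.97 yields A = 0.4722.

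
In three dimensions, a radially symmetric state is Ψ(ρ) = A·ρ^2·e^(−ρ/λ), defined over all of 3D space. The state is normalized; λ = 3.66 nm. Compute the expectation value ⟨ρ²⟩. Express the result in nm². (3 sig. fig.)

⟨ρ^2⟩ ≈ 188 nm^2

The expectation value is the |Ψ|²-weighted average of ρ^2: ∫ ρ^2|Ψ|² 4πρ² dρ.
Since the A² factors cancel between numerator and denominator, ⟨ρ²⟩ = 14·λ^2.
With λ = 3.66, ⟨ρ^2⟩ = 187.5.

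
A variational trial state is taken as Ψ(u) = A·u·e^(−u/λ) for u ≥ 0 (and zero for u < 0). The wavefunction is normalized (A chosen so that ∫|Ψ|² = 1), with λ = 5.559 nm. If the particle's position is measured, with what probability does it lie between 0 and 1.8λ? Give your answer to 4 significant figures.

|Ψ|² is the probability density, so P = ∫_{0}^{1.8λ} |Ψ|² du.
Since A² = 1/(λ^3/4), this is the region integral divided by the full normalization integral.
Let t = u/λ; then A² and the length scale cancel, so P = ∫_{0}^{1.8} t^2·e^(-2·t) dt ÷ ∫_{0}^{∞} t^2·e^(-2·t) dt.
An antiderivative of t^2·e^(-2·t) is -(2·t^2 + 2·t + 1)·e^(-2·t)/4; evaluating from 0 to 1.8 gives 1/4 - 277·e^(-18/5)/100, while the full integral is 1/4.
The result is P = 0.69725.

P ≈ 0.6973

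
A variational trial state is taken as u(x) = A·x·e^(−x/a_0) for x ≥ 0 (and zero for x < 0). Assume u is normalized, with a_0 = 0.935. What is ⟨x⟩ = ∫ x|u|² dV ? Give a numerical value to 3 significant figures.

⟨x⟩ ≈ 1.40

⟨x⟩ = ∫ x |u|² dx over the full domain.
The ratio of the moment integral to the normalization integral gives ⟨x⟩ = 3·a_0/2.
Putting a_0 = 0.935 gives 1.403.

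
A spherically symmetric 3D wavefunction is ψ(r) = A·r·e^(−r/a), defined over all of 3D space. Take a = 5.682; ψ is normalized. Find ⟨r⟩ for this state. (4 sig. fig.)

⟨r⟩ = ∫ r |ψ|² 4πr² dr over the full domain.
Recall ∫₀^∞ r^m e^(−r/β) dr = m!·β^(m+1), the ratio of the moment integral to the normalization integral gives ⟨r⟩ = 5·a/2.
With a = 5.682, ⟨r⟩ = 14.205.

⟨r⟩ ≈ 14.21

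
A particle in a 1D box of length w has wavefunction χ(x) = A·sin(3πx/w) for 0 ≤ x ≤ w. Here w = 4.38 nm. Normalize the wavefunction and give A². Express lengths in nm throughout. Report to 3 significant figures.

We need A² ∫|f|² dx = 1, taking the integral from 0 to w.
∫|χ|² dx = A²·(w/2).
Hence A² = 1/[w/2].
With w = 4.38: A² = 0.4566 and A = 0.6757.

A^2 ≈ 0.457 nm^(-1)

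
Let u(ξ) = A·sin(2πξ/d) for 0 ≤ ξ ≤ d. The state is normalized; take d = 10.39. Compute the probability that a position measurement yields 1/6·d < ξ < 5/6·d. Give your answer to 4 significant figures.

The probability is P = ∫ |u|² dξ over [1/6·d, 5/6·d].
Since A² = 1/(d/2), this is the region integral divided by the full normalization integral.
Let t = ξ/d; then A² and the length scale cancel, so P = ∫_{1/6}^{5/6} sin(2·π·t)^2 dt ÷ ∫_{0}^{1} sin(2·π·t)^2 dt.
An antiderivative of sin(2·π·t)^2 is t/2 - sin(4·π·t)/(8·π); evaluating from 1/6 to 5/6 gives √(3)/(8·π) + 1/3, while the full integral is 1/2.
The result is P = √(3)/(4·π) + 2/3.

P ≈ 0.8045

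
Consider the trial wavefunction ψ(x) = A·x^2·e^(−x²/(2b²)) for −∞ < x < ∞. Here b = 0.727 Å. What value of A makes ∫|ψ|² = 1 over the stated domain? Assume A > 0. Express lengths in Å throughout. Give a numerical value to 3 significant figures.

We need A² ∫|f|² dx = 1, taking the integral from −∞ to ∞.
Carrying out the integral gives A² · 3·√(π)·b^5/4.
So A² = (3·√(π)·b^5/4)^(−1).
Substituting b = 0.727 gives A² = 3.704, so A = 1.925.

A ≈ 1.92 Å^(-5/2)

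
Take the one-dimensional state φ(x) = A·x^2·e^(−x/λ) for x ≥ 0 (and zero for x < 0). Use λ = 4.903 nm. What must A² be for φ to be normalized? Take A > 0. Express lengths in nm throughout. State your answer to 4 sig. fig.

A^2 ≈ 0.0004706 nm^(-5)

Require ∫ |φ|² dx = 1 over the whole domain.
Recall ∫₀^∞ x^m e^(−x/β) dx = m!·β^(m+1), ∫|φ|² dx = A²·(3·λ^5/4).
Hence A² = 1/[3·λ^5/4].
With λ = 4.903: A² = 0.00047058 and A = 0.021693.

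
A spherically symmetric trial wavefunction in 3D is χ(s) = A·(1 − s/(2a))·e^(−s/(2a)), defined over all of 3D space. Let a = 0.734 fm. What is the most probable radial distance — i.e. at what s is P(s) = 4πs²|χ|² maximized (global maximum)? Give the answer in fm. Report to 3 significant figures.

s ≈ 3.84 fm

Differentiate P(s) = 4πs²|χ|² with respect to s and set to zero.
Solving yields s = a·(√(5) + 3).
With a = 0.734, the most probable radial distance is 3.843 fm.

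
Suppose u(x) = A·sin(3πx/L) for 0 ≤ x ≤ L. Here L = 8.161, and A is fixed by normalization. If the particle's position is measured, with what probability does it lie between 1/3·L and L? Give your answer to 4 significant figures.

|u|² is the probability density, so P = ∫_{1/3·L}^{L} |u|² dx.
With A² fixed by ∫|u|² = 1, i.e. A² = (L/2)^(−1), substitute and integrate.
Let t = x/L; then A² and the length scale cancel, so P = ∫_{1/3}^{1} sin(3·π·t)^2 dt ÷ ∫_{0}^{1} sin(3·π·t)^2 dt.
Using ∫ sin(3·π·t)^2 dt = t/2 - sin(6·π·t)/(12·π), the numerator is 1/3 and the denominator is 1/2.
This works out to P = 2/3.

P ≈ 0.6667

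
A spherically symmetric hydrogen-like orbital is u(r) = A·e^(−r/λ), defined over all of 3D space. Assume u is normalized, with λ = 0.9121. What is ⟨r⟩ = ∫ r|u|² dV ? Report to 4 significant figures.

The expectation value is the |u|²-weighted average of r: ∫ r|u|² 4πr² dr.
Using ∫₀^∞ rⁿ e^(−αr) dr = n!/αⁿ⁺¹, the ratio of the moment integral to the normalization integral gives ⟨r⟩ = 3·λ/2.
Putting λ = 0.9121 gives 1.3682.

⟨r⟩ ≈ 1.368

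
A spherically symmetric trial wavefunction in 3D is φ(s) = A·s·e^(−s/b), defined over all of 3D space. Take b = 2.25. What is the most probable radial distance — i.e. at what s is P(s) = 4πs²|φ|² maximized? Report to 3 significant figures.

s ≈ 4.50

Differentiate P(s) = 4πs²|φ|² with respect to s and set to zero.
This gives s = 2·b.
With b = 2.25, the most probable radial distance is 4.500.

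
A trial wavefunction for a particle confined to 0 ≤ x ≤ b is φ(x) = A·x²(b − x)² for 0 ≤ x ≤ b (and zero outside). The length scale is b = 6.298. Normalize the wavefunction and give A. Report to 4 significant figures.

Normalization requires ∫|φ|² dx = 1, integrated from 0 to b.
Expanding the polynomial and integrating term by term, with φ = A·x²(b − x)², the integral evaluates to A²·[b^9/630].
Hence A² = 1/[b^9/630].
Substituting b = 6.298 gives A² = 0.000040413, so A = 0.0063571.

A ≈ 0.006357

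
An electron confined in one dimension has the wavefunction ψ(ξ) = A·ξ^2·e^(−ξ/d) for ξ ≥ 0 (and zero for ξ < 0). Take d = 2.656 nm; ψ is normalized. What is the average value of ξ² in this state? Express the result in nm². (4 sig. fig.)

The expectation value is the |ψ|²-weighted average of ξ^2: ∫ ξ^2|ψ|² dξ.
Using ∫₀^∞ ξⁿ e^(−αξ) dξ = n!/αⁿ⁺¹, the ratio of the moment integral to the normalization integral gives ⟨ξ²⟩ = 15·d^2/2.
With d = 2.656, ⟨ξ^2⟩ = 52.908.

⟨ξ^2⟩ ≈ 52.91 nm^2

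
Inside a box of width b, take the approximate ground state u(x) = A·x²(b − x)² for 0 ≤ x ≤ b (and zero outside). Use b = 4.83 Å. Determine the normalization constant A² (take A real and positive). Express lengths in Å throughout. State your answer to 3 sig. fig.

Normalization requires ∫|u|² dx = 1, integrated from 0 to b.
Expanding the polynomial and integrating term by term, the integral (without the A² prefactor) comes out to b^9/630.
Hence A² = 1/[b^9/630].
Substituting b = 4.83 gives A² = 0.0004404, so A = 0.02098.

A^2 ≈ 0.000440 Å^(-9)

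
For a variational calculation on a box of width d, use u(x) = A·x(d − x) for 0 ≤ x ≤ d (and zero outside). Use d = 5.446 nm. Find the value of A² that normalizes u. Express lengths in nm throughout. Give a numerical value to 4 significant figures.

Normalization requires ∫|u|² dx = 1, integrated from 0 to d.
Expanding the polynomial and integrating term by term, with u = A·x(d − x), the integral evaluates to A²·[d^5/30].
So A² = (d^5/30)^(−1).
Substituting d = 5.446 gives A² = 0.0062623, so A = 0.079135.

A^2 ≈ 0.006262 nm^(-5)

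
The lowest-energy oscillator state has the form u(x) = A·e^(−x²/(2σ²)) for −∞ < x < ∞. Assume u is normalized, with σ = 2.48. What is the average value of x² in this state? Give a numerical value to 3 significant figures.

⟨x^2⟩ ≈ 3.08

⟨x²⟩ = ∫ x^2 |u|² dx over the full domain.
Differentiating ∫e^(−αx²) dx = √(π/α) under α to get the higher moments, evaluating both integrals, ⟨x²⟩ = σ^2/2.
Putting σ = 2.48 gives 3.075.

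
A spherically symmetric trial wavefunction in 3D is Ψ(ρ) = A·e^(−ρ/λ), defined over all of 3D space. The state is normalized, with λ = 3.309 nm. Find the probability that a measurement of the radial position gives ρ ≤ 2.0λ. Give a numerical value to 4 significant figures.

Integrate the radial probability density 4πρ²|Ψ|² over ρ ≤ 2.0λ.
A² is fixed by ∫₀^∞ 4πρ²|Ψ|² dρ = 1, i.e. A² = (π·λ^3)^(−1).
In terms of u = ρ/λ (A², 4π and the length scale all cancel between numerator and denominator), P = [∫_{0}^{2.0} u^2·e^(-2·u) du] / [∫_{0}^{∞} u^2·e^(-2·u) du].
With ∫ u^2·e^(-2·u) du = -(2·u^2 + 2·u + 1)·e^(-2·u)/4 + C, the region integral is 1/4 - 13·e^(-4)/4 and the full one is 1/4.
This evaluates to P = 0.76190.

P ≈ 0.7619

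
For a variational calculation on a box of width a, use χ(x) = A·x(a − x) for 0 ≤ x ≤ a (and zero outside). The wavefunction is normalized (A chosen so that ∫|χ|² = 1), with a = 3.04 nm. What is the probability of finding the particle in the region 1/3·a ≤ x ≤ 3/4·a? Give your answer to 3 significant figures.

P ≈ 0.687

P = ∫_{1/3·a}^{3/4·a} |χ(x)|² dx.
The normalization integral ∫|χ|²dx over the whole domain equals a^5/30·A², and A² cancels in the ratio.
Substituting u = x/a, A² and the length scale cancel in the ratio: P = ∫_{1/3}^{3/4} u^2·(1 - u)^2 du / ∫_{0}^{1} u^2·(1 - u)^2 du.
With ∫ u^2·(1 - u)^2 du = u^3·(6·u^2 - 15·u + 10)/30 + C, the region integral is ≈ 0.022887 and the full one is 1/30.
Taking the ratio, P = 0.6866.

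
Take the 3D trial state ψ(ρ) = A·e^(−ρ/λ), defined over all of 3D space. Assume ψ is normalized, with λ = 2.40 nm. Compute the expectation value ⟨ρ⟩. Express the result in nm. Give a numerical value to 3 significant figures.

By definition ⟨ρ⟩ = ∫ ρ |ψ(ρ)|² 4πρ² dρ.
Recall ∫₀^∞ ρ^m e^(−ρ/β) dρ = m!·β^(m+1), since the A² factors cancel between numerator and denominator, ⟨ρ⟩ = 3·λ/2.
Putting λ = 2.40 gives 3.600.

⟨ρ⟩ ≈ 3.60 nm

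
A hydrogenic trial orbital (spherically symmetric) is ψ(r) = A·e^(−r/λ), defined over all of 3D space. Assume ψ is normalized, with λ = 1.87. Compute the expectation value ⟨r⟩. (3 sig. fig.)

⟨r⟩ ≈ 2.81

⟨r⟩ = ∫ r |ψ|² 4πr² dr over the full domain.
Evaluating both integrals, ⟨r⟩ = 3·λ/2.
With λ = 1.87, ⟨r⟩ = 2.805.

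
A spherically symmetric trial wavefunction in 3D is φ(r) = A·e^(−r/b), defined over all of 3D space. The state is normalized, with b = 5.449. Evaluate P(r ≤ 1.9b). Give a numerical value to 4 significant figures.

P ≈ 0.7311

P = ∫ |φ|² 4πr² dr over r ≤ 1.9b.
A² is fixed by ∫₀^∞ 4πr²|φ|² dr = 1, i.e. A² = (π·b^3)^(−1).
In terms of u = r/b (A², 4π and the length scale all cancel between numerator and denominator), P = [∫_{0}^{1.9} u^2·e^(-2·u) du] / [∫_{0}^{∞} u^2·e^(-2·u) du].
Using ∫ u^2·e^(-2·u) du = -(2·u^2 + 2·u + 1)·e^(-2·u)/4, the numerator is 1/4 - 601·e^(-19/5)/200 and the denominator is 1/4.
This evaluates to P = 0.73110.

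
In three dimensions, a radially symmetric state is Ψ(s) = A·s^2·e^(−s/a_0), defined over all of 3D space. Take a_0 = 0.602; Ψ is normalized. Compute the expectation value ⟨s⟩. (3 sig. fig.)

The expectation value is the |Ψ|²-weighted average of s: ∫ s|Ψ|² 4πs² ds.
Evaluating both integrals, ⟨s⟩ = 7·a_0/2.
With a_0 = 0.602, ⟨s⟩ = 2.107.

⟨s⟩ ≈ 2.11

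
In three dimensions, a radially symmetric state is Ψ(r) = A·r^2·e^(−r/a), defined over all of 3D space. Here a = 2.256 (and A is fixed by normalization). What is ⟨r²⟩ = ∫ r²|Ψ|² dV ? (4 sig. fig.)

⟨r²⟩ = ∫ r^2 |Ψ|² 4πr² dr over the full domain.
Using ∫₀^∞ rⁿ e^(−αr) dr = n!/αⁿ⁺¹, evaluating both integrals, ⟨r²⟩ = 14·a^2.
With a = 2.256, ⟨r^2⟩ = 71.254.

⟨r^2⟩ ≈ 71.25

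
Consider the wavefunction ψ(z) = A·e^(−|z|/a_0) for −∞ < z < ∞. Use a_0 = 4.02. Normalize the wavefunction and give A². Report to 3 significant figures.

Require ∫ |ψ|² dz = 1 over the whole domain.
∫|ψ|² dz = A²·(a_0).
So A² = (a_0)^(−1).
Substituting a_0 = 4.02 gives A² = 0.2488, so A = 0.4988.

A^2 ≈ 0.249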